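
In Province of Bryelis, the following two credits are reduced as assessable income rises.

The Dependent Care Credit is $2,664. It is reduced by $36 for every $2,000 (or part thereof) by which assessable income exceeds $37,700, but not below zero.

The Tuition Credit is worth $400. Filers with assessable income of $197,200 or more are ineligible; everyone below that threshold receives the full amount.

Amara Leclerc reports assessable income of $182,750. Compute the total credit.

$436

Dependent Care Credit: income exceeds $37,700 by $145,050, which is 73 full-or-partial $2,000 increments; reduction = 73 × $36 = $2,628, leaving $36.
Tuition Credit: $182,750 is below the $197,200 cutoff, so the full $400 applies.
Total: $36 + $400 = $436.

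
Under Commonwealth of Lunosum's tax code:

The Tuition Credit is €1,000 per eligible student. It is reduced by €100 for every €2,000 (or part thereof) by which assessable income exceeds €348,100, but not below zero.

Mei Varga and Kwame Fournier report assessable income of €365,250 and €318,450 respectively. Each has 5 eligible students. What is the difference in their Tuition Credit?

Mei (€365,250): Tuition Credit: base = 5 × €1,000 = €5,000. income exceeds €348,100 by €17,150, which is 9 full-or-partial €2,000 increments; reduction = 9 × €100 = €900, leaving €4,100.
Kwame (€318,450): Tuition Credit: base = 5 × €1,000 = €5,000. €318,450 is at or below the €348,100 threshold, so the full €5,000 applies.
Difference: |€4,100 − €5,000| = €900.

€900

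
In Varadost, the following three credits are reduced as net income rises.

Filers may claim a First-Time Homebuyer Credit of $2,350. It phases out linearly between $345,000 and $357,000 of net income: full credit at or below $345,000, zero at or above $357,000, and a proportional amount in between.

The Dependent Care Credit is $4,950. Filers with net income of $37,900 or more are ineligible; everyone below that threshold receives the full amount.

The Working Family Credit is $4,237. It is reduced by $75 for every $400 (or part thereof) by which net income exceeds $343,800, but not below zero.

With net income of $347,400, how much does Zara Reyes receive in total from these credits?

$5,442

First-Time Homebuyer Credit: $347,400 is $2,400 into a $12,000 phase-out range, leaving 9,600/12,000 of the credit: $2,350 × 9,600/12,000 = $1,880.
Dependent Care Credit: $347,400 meets or exceeds the $37,900 cutoff, so the credit is $0.
Working Family Credit: income exceeds $343,800 by $3,600, which is 9 full-or-partial $400 increments; reduction = 9 × $75 = $675, leaving $3,562.
Total: $1,880 + $0 + $3,562 = $5,442.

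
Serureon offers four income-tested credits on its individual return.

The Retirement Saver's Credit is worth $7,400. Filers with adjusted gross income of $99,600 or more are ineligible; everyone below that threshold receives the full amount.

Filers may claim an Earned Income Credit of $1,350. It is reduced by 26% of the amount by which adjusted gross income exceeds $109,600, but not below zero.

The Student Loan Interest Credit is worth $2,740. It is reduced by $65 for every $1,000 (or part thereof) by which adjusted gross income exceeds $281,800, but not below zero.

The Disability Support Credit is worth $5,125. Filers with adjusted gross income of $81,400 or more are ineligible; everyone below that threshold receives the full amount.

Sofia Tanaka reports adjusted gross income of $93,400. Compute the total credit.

Retirement Saver's Credit: $93,400 is below the $99,600 cutoff, so the full $7,400 applies.
Earned Income Credit: $93,400 is at or below the $109,600 threshold, so the full $1,350 applies.
Student Loan Interest Credit: $93,400 is at or below the $281,800 threshold, so the full $2,740 applies.
Disability Support Credit: $93,400 meets or exceeds the $81,400 cutoff, so the credit is $0.
Total: $7,400 + $1,350 + $2,740 + $0 = $11,490.

$11,490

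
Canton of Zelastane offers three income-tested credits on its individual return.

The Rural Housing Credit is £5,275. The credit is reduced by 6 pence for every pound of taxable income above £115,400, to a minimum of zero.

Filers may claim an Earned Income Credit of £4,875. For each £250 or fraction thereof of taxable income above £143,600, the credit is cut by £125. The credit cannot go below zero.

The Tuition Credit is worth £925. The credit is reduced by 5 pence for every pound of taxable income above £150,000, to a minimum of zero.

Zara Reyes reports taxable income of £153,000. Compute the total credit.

Rural Housing Credit: 6% of the £37,600 excess over £115,400 is £2,256; credit = £5,275 − £2,256 = £3,019.
Earned Income Credit: income exceeds £143,600 by £9,400, which is 38 full-or-partial £250 increments; reduction = 38 × £125 = £4,750, leaving £125.
Tuition Credit: 5% of the £3,000 excess over £150,000 is £150; credit = £925 − £150 = £775.
Total: £3,019 + £125 + £775 = £3,919.

£3,919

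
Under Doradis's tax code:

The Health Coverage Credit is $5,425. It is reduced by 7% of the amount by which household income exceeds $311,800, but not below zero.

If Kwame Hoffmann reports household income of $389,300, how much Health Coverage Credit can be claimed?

$0

Health Coverage Credit: 7% of the $77,500 excess over $311,800 is $5,425 ≥ base, so the credit is $0.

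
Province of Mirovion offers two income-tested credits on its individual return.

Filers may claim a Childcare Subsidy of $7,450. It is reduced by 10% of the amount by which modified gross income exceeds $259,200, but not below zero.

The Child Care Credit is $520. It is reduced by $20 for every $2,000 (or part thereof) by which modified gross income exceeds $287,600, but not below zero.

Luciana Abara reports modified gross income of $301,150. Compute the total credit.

Childcare Subsidy: 10% of the $41,950 excess over $259,200 is $4,195; credit = $7,450 − $4,195 = $3,255.
Child Care Credit: income exceeds $287,600 by $13,550, which is 7 full-or-partial $2,000 increments; reduction = 7 × $20 = $140, leaving $380.
Total: $3,255 + $380 = $3,635.

$3,635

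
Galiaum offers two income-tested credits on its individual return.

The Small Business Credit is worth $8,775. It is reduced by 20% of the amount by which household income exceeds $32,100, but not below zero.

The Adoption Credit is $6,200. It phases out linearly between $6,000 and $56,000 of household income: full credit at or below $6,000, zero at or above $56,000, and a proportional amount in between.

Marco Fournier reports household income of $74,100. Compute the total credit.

Small Business Credit: 20% of the $42,000 excess over $32,100 is $8,400; credit = $8,775 − $8,400 = $375.
Adoption Credit: $74,100 is at or above $56,000, so the credit is $0.
Total: $375 + $0 = $375.

$375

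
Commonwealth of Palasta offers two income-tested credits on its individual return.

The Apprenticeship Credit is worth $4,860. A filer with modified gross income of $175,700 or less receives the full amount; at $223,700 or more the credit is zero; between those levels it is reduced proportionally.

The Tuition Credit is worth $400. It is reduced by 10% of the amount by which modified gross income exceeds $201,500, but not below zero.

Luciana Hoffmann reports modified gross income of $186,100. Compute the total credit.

$4,207

Apprenticeship Credit: $186,100 is $10,400 into a $48,000 phase-out range, leaving 37,600/48,000 of the credit: $4,860 × 37,600/48,000 = $3,807.
Tuition Credit: $186,100 is at or below the $201,500 threshold, so the full $400 applies.
Total: $3,807 + $400 = $4,207.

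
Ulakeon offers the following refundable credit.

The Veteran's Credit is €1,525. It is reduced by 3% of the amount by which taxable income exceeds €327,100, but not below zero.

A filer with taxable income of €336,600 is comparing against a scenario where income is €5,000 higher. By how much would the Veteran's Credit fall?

€150

At €336,600 — 3% of the €9,500 excess over €327,100 is €285; credit = €1,525 − €285 = €1,240.
At €341,600 — 3% of the €14,500 excess over €327,100 is €435; credit = €1,525 − €435 = €1,090.
Lost: €1,240 − €1,090 = €150.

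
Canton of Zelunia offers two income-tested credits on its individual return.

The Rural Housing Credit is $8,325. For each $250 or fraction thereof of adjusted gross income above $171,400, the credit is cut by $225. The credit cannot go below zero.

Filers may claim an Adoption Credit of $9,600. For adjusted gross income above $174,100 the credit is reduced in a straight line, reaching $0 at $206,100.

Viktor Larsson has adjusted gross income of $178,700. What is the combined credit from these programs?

Rural Housing Credit: income exceeds $171,400 by $7,300, which is 30 full-or-partial $250 increments; reduction = 30 × $225 = $6,750, leaving $1,575.
Adoption Credit: $178,700 is $4,600 into a $32,000 phase-out range, leaving 27,400/32,000 of the credit: $9,600 × 27,400/32,000 = $8,220.
Total: $1,575 + $8,220 = $9,795.

$9,795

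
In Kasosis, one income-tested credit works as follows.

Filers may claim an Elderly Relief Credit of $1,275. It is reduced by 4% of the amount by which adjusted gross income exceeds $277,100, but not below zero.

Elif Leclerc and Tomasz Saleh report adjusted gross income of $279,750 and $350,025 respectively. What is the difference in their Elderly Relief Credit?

$1,169

Elif ($279,750): Elderly Relief Credit: 4% of the $2,650 excess over $277,100 is $106; credit = $1,275 − $106 = $1,169.
Tomasz ($350,025): Elderly Relief Credit: 4% of the $72,925 excess over $277,100 is $2,917 ≥ base, so the credit is $0.
Difference: |$1,169 − $0| = $1,169.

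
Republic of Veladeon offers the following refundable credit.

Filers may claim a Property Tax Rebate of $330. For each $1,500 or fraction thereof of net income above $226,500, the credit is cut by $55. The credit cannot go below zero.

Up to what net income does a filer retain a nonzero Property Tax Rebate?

$234,000

After 5 increments the reduction is 5 × $55 = $275, leaving $55; one more increment wipes it out. Increment 5 ends at excess 5 × $1,500 = $7,500, so the highest qualifying income is $226,500 + $7,500 = $234,000.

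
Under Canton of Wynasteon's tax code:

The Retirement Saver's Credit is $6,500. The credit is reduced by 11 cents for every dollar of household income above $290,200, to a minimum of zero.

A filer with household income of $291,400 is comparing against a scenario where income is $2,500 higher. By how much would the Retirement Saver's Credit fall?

$275

At $291,400 — 11% of the $1,200 excess over $290,200 is $132; credit = $6,500 − $132 = $6,368.
At $293,900 — 11% of the $3,700 excess over $290,200 is $407; credit = $6,500 − $407 = $6,093.
Lost: $6,368 − $6,093 = $275.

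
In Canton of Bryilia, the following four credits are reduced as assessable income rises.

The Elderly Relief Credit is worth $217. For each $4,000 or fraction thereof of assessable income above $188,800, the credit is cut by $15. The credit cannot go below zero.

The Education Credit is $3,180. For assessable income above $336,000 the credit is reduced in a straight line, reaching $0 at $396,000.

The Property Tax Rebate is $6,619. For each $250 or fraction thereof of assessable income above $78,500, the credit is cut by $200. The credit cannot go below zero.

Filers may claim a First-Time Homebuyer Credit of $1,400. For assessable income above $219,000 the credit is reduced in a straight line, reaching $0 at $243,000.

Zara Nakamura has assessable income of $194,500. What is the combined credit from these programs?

Elderly Relief Credit: income exceeds $188,800 by $5,700, which is 2 full-or-partial $4,000 increments; reduction = 2 × $15 = $30, leaving $187.
Education Credit: $194,500 is at or below the $336,000 threshold, so the full $3,180 applies.
Property Tax Rebate: income exceeds $78,500 by $116,000 → 464 increments × $200 = $92,800 ≥ base, so the credit is $0.
First-Time Homebuyer Credit: $194,500 is at or below the $219,000 threshold, so the full $1,400 applies.
Total: $187 + $3,180 + $0 + $1,400 = $4,767.

$4,767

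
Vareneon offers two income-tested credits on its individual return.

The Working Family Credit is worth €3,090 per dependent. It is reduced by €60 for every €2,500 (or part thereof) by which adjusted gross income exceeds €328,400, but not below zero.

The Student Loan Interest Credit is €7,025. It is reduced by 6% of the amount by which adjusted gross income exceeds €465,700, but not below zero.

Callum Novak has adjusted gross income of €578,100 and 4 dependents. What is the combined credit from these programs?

Working Family Credit: base = 4 × €3,090 = €12,360. income exceeds €328,400 by €249,700, which is 100 full-or-partial €2,500 increments; reduction = 100 × €60 = €6,000, leaving €6,360.
Student Loan Interest Credit: 6% of the €112,400 excess over €465,700 is €6,744; credit = €7,025 − €6,744 = €281.
Total: €6,360 + €281 = €6,641.

€6,641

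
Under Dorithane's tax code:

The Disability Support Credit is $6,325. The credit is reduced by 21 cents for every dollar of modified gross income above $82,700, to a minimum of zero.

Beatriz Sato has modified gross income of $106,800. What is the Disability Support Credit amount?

$1,264

Disability Support Credit: 21% of the $24,100 excess over $82,700 is $5,061; credit = $6,325 − $5,061 = $1,264.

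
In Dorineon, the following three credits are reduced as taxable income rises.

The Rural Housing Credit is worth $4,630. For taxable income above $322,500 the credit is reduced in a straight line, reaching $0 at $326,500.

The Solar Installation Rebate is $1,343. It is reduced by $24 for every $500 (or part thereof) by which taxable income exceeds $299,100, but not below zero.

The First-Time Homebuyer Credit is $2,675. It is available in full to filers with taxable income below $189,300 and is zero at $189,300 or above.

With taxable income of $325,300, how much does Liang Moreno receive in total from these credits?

Rural Housing Credit: $325,300 is $2,800 into a $4,000 phase-out range, leaving 1,200/4,000 of the credit: $4,630 × 1,200/4,000 = $1,389.
Solar Installation Rebate: income exceeds $299,100 by $26,200, which is 53 full-or-partial $500 increments; reduction = 53 × $24 = $1,272, leaving $71.
First-Time Homebuyer Credit: $325,300 meets or exceeds the $189,300 cutoff, so the credit is $0.
Total: $1,389 + $71 + $0 = $1,460.

$1,460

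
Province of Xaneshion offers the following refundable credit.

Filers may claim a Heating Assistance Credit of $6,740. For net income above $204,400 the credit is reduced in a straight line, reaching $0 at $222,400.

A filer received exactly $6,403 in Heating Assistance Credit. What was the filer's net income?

$205,300

$6,403 is 6,403/6,740 of the full $6,740, so 337/6,740 of the $18,000 range has been used: income = $204,400 + $18,000 × 337/6,740 = $205,300.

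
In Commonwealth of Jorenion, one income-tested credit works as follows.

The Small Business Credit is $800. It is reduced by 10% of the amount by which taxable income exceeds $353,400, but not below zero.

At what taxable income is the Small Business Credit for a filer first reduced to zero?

$361,400

The credit falls by 10% of each dollar above $353,400, so it reaches zero when the excess is $800 / 10% = $8,000: income = $353,400 + $8,000 = $361,400.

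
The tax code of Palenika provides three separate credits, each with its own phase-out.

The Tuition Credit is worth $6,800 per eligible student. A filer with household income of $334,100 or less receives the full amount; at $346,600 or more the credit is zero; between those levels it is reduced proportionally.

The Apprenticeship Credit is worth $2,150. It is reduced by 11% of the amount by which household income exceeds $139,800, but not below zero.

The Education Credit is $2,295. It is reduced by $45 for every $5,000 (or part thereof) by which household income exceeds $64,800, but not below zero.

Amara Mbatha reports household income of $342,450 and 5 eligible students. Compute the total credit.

$11,288

Tuition Credit: base = 5 × $6,800 = $34,000. $342,450 is $8,350 into a $12,500 phase-out range, leaving 4,150/12,500 of the credit: $34,000 × 4,150/12,500 = $11,288.
Apprenticeship Credit: 11% of the $202,650 excess over $139,800 is $22,291.50 ≥ base, so the credit is $0.
Education Credit: income exceeds $64,800 by $277,650 → 56 increments × $45 = $2,520 ≥ base, so the credit is $0.
Total: $11,288 + $0 + $0 = $11,288.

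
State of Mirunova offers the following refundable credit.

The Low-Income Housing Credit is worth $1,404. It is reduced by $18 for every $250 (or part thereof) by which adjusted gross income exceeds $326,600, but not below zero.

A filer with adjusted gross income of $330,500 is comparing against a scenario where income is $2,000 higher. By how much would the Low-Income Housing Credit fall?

$144

At $330,500 — income exceeds $326,600 by $3,900, which is 16 full-or-partial $250 increments; reduction = 16 × $18 = $288, leaving $1,116.
At $332,500 — income exceeds $326,600 by $5,900, which is 24 full-or-partial $250 increments; reduction = 24 × $18 = $432, leaving $972.
Lost: $1,116 − $972 = $144.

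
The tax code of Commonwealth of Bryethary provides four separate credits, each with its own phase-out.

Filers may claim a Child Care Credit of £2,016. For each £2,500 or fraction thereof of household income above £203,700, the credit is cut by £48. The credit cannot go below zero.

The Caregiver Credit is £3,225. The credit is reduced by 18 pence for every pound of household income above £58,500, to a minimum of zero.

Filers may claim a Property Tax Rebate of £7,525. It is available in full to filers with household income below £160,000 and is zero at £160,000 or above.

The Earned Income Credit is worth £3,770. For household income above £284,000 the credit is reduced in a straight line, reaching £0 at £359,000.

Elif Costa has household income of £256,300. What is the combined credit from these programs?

£4,730

Child Care Credit: income exceeds £203,700 by £52,600, which is 22 full-or-partial £2,500 increments; reduction = 22 × £48 = £1,056, leaving £960.
Caregiver Credit: 18% of the £197,800 excess over £58,500 is £35,604 ≥ base, so the credit is £0.
Property Tax Rebate: £256,300 meets or exceeds the £160,000 cutoff, so the credit is £0.
Earned Income Credit: £256,300 is at or below the £284,000 threshold, so the full £3,770 applies.
Total: £960 + £0 + £0 + £3,770 = £4,730.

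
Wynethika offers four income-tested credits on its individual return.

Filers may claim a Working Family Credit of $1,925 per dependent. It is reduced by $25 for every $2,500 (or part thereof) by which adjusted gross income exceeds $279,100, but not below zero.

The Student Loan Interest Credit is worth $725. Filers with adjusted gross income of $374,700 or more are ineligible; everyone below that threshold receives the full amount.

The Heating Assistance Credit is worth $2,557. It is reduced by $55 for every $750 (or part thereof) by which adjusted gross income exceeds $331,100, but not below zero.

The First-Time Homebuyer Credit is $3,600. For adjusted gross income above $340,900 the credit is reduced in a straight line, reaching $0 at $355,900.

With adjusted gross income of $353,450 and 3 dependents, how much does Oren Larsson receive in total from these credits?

$7,245

Working Family Credit: base = 3 × $1,925 = $5,775. income exceeds $279,100 by $74,350, which is 30 full-or-partial $2,500 increments; reduction = 30 × $25 = $750, leaving $5,025.
Student Loan Interest Credit: $353,450 is below the $374,700 cutoff, so the full $725 applies.
Heating Assistance Credit: income exceeds $331,100 by $22,350, which is 30 full-or-partial $750 increments; reduction = 30 × $55 = $1,650, leaving $907.
First-Time Homebuyer Credit: $353,450 is $12,550 into a $15,000 phase-out range, leaving 2,450/15,000 of the credit: $3,600 × 2,450/15,000 = $588.
Total: $5,025 + $725 + $907 + $588 = $7,245.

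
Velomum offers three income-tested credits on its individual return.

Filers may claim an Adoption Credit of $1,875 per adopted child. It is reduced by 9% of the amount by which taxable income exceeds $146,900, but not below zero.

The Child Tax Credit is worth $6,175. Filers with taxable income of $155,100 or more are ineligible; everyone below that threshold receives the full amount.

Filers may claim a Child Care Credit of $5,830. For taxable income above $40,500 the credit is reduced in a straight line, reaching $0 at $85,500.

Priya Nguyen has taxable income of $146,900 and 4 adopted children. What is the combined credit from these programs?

$13,675

Adoption Credit: base = 4 × $1,875 = $7,500. $146,900 is at or below the $146,900 threshold, so the full $7,500 applies.
Child Tax Credit: $146,900 is below the $155,100 cutoff, so the full $6,175 applies.
Child Care Credit: $146,900 is at or above $85,500, so the credit is $0.
Total: $7,500 + $6,175 + $0 = $13,675.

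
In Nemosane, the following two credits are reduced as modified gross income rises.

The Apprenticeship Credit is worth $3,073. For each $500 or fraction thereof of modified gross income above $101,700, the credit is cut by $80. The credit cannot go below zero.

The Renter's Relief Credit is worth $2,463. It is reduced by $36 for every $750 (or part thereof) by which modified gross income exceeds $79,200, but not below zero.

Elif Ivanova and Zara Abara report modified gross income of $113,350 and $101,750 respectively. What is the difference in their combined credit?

$2,380

Elif ($113,350): Apprenticeship Credit: income exceeds $101,700 by $11,650, which is 24 full-or-partial $500 increments; reduction = 24 × $80 = $1,920, leaving $1,153. Renter's Relief Credit: income exceeds $79,200 by $34,150, which is 46 full-or-partial $750 increments; reduction = 46 × $36 = $1,656, leaving $807. total $1,153 + $807 = $1,960
Zara ($101,750): Apprenticeship Credit: income exceeds $101,700 by $50, which is 1 full-or-partial $500 increment; reduction = 1 × $80 = $80, leaving $2,993. Renter's Relief Credit: income exceeds $79,200 by $22,550, which is 31 full-or-partial $750 increments; reduction = 31 × $36 = $1,116, leaving $1,347. total $2,993 + $1,347 = $4,340
Difference: |$1,960 − $4,340| = $2,380.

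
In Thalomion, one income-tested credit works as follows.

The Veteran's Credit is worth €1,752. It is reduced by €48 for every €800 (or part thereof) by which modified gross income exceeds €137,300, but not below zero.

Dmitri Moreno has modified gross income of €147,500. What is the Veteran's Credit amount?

€1,128

Veteran's Credit: income exceeds €137,300 by €10,200, which is 13 full-or-partial €800 increments; reduction = 13 × €48 = €624, leaving €1,128.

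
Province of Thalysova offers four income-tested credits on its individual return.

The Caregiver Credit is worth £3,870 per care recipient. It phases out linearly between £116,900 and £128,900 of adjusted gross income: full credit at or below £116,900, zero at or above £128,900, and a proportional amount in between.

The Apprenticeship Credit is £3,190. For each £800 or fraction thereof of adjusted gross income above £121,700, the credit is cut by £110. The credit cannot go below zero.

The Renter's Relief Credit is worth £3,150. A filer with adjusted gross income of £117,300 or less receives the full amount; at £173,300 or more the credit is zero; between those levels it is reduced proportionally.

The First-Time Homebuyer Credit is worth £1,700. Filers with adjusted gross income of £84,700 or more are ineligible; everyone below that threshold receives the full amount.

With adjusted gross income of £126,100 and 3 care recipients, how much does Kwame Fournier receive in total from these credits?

£7,894

Caregiver Credit: base = 3 × £3,870 = £11,610. £126,100 is £9,200 into a £12,000 phase-out range, leaving 2,800/12,000 of the credit: £11,610 × 2,800/12,000 = £2,709.
Apprenticeship Credit: income exceeds £121,700 by £4,400, which is 6 full-or-partial £800 increments; reduction = 6 × £110 = £660, leaving £2,530.
Renter's Relief Credit: £126,100 is £8,800 into a £56,000 phase-out range, leaving 47,200/56,000 of the credit: £3,150 × 47,200/56,000 = £2,655.
First-Time Homebuyer Credit: £126,100 meets or exceeds the £84,700 cutoff, so the credit is £0.
Total: £2,709 + £2,530 + £2,655 + £0 = £7,894.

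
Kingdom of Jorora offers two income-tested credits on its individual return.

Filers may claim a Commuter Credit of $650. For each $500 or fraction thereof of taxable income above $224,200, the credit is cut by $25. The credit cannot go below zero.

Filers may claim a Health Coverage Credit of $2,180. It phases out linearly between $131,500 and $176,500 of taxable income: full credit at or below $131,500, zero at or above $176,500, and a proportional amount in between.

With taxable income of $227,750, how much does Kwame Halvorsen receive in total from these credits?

Commuter Credit: income exceeds $224,200 by $3,550, which is 8 full-or-partial $500 increments; reduction = 8 × $25 = $200, leaving $450.
Health Coverage Credit: $227,750 is at or above $176,500, so the credit is $0.
Total: $450 + $0 = $450.

$450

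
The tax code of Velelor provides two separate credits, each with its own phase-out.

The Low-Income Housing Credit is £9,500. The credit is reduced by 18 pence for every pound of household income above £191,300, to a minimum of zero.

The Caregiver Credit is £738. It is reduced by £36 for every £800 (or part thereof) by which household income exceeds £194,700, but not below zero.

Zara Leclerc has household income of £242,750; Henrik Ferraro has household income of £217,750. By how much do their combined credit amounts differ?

£4,500

Zara (£242,750): Low-Income Housing Credit: 18% of the £51,450 excess over £191,300 is £9,261; credit = £9,500 − £9,261 = £239. Caregiver Credit: income exceeds £194,700 by £48,050 → 61 increments × £36 = £2,196 ≥ base, so the credit is £0. total £239 + £0 = £239
Henrik (£217,750): Low-Income Housing Credit: 18% of the £26,450 excess over £191,300 is £4,761; credit = £9,500 − £4,761 = £4,739. Caregiver Credit: income exceeds £194,700 by £23,050 → 29 increments × £36 = £1,044 ≥ base, so the credit is £0. total £4,739 + £0 = £4,739
Difference: |£239 − £4,739| = £4,500.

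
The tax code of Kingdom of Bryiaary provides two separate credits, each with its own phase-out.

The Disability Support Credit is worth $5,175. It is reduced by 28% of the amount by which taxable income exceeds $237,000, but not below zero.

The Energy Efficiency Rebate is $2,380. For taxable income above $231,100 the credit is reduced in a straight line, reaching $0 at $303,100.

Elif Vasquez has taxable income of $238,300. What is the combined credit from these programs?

$6,953

Disability Support Credit: 28% of the $1,300 excess over $237,000 is $364; credit = $5,175 − $364 = $4,811.
Energy Efficiency Rebate: $238,300 is $7,200 into a $72,000 phase-out range, leaving 64,800/72,000 of the credit: $2,380 × 64,800/72,000 = $2,142.
Total: $4,811 + $2,142 = $6,953.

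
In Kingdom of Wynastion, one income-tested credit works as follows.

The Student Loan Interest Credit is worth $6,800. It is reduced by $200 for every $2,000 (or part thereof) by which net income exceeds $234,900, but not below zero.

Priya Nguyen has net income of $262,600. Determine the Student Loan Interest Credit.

$4,000

Student Loan Interest Credit: income exceeds $234,900 by $27,700, which is 14 full-or-partial $2,000 increments; reduction = 14 × $200 = $2,800, leaving $4,000.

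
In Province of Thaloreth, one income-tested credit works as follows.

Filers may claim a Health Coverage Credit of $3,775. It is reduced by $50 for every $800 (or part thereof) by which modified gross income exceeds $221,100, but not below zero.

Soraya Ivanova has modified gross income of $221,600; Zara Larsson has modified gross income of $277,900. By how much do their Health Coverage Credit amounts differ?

Soraya ($221,600): Health Coverage Credit: income exceeds $221,100 by $500, which is 1 full-or-partial $800 increment; reduction = 1 × $50 = $50, leaving $3,725.
Zara ($277,900): Health Coverage Credit: income exceeds $221,100 by $56,800, which is 71 full-or-partial $800 increments; reduction = 71 × $50 = $3,550, leaving $225.
Difference: |$3,725 − $225| = $3,500.

$3,500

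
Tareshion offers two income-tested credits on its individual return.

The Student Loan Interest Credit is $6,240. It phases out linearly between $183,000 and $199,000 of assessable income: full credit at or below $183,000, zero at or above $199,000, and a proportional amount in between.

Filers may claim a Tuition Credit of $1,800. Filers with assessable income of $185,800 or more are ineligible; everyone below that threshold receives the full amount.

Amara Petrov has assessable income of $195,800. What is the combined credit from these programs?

Student Loan Interest Credit: $195,800 is $12,800 into a $16,000 phase-out range, leaving 3,200/16,000 of the credit: $6,240 × 3,200/16,000 = $1,248.
Tuition Credit: $195,800 meets or exceeds the $185,800 cutoff, so the credit is $0.
Total: $1,248 + $0 = $1,248.

$1,248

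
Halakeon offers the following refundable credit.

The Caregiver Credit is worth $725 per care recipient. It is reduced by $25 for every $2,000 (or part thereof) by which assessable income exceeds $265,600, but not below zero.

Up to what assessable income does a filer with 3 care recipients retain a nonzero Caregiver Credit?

$437,600

Full credit = 3 × $725 = $2,175.
After 86 increments the reduction is 86 × $25 = $2,150, leaving $25; one more increment wipes it out. Increment 86 ends at excess 86 × $2,000 = $172,000, so the highest qualifying income is $265,600 + $172,000 = $437,600.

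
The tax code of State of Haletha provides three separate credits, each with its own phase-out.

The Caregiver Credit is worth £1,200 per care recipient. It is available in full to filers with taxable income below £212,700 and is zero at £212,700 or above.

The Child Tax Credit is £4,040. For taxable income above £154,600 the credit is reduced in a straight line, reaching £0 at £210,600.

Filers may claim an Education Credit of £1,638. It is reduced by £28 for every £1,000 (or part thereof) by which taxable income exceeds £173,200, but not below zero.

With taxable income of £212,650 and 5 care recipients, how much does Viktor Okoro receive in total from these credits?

£6,518

Caregiver Credit: base = 5 × £1,200 = £6,000. £212,650 is below the £212,700 cutoff, so the full £6,000 applies.
Child Tax Credit: £212,650 is at or above £210,600, so the credit is £0.
Education Credit: income exceeds £173,200 by £39,450, which is 40 full-or-partial £1,000 increments; reduction = 40 × £28 = £1,120, leaving £518.
Total: £6,000 + £0 + £518 = £6,518.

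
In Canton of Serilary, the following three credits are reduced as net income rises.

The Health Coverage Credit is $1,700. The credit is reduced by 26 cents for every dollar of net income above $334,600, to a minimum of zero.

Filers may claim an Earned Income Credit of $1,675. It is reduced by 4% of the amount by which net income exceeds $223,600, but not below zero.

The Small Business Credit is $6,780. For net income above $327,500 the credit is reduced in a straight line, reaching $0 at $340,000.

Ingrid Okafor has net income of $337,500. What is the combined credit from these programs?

Health Coverage Credit: 26% of the $2,900 excess over $334,600 is $754; credit = $1,700 − $754 = $946.
Earned Income Credit: 4% of the $113,900 excess over $223,600 is $4,556 ≥ base, so the credit is $0.
Small Business Credit: $337,500 is $10,000 into a $12,500 phase-out range, leaving 2,500/12,500 of the credit: $6,780 × 2,500/12,500 = $1,356.
Total: $946 + $0 + $1,356 = $2,302.

$2,302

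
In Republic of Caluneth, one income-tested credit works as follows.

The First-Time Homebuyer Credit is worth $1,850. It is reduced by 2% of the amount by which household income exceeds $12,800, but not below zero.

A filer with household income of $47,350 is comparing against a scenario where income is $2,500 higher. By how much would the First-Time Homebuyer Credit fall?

At $47,350 — 2% of the $34,550 excess over $12,800 is $691; credit = $1,850 − $691 = $1,159.
At $49,850 — 2% of the $37,050 excess over $12,800 is $741; credit = $1,850 − $741 = $1,109.
Lost: $1,159 − $1,109 = $50.

$50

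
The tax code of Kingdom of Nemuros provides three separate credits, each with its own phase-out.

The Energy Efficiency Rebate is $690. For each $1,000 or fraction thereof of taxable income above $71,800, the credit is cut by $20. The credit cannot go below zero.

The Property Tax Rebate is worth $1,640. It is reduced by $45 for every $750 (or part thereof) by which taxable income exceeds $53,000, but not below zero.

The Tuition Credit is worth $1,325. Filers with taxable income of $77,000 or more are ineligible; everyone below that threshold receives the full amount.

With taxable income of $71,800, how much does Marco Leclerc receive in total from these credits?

$2,485

Energy Efficiency Rebate: $71,800 is at or below the $71,800 threshold, so the full $690 applies.
Property Tax Rebate: income exceeds $53,000 by $18,800, which is 26 full-or-partial $750 increments; reduction = 26 × $45 = $1,170, leaving $470.
Tuition Credit: $71,800 is below the $77,000 cutoff, so the full $1,325 applies.
Total: $690 + $470 + $1,325 = $2,485.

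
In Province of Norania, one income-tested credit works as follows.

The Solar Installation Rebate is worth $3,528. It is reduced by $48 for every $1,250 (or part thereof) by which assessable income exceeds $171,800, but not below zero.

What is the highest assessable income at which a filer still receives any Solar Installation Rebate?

After 73 increments the reduction is 73 × $48 = $3,504, leaving $24; one more increment wipes it out. Increment 73 ends at excess 73 × $1,250 = $91,250, so the highest qualifying income is $171,800 + $91,250 = $263,050.

$263,050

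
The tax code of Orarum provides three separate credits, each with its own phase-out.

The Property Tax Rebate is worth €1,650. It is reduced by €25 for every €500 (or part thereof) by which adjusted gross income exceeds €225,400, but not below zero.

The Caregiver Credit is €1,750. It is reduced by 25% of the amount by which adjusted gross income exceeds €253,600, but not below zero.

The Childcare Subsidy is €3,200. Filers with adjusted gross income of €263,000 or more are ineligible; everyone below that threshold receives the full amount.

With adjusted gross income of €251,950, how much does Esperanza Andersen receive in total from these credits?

€5,250

Property Tax Rebate: income exceeds €225,400 by €26,550, which is 54 full-or-partial €500 increments; reduction = 54 × €25 = €1,350, leaving €300.
Caregiver Credit: €251,950 is at or below the €253,600 threshold, so the full €1,750 applies.
Childcare Subsidy: €251,950 is below the €263,000 cutoff, so the full €3,200 applies.
Total: €300 + €1,750 + €3,200 = €5,250.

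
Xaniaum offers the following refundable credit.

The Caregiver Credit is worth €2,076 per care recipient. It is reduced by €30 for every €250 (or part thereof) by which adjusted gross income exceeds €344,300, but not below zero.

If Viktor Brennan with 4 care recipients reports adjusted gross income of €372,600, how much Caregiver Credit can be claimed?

Caregiver Credit: base = 4 × €2,076 = €8,304. income exceeds €344,300 by €28,300, which is 114 full-or-partial €250 increments; reduction = 114 × €30 = €3,420, leaving €4,884.

€4,884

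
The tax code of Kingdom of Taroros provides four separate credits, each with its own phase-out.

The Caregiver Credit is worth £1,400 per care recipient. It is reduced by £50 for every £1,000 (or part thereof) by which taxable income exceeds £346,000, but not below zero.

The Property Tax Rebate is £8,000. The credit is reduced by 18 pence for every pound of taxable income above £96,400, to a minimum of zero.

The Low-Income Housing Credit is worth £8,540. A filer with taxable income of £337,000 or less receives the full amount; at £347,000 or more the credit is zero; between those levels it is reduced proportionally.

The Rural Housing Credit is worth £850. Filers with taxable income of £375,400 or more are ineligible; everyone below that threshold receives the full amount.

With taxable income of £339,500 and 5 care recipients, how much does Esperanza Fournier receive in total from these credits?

Caregiver Credit: base = 5 × £1,400 = £7,000. £339,500 is at or below the £346,000 threshold, so the full £7,000 applies.
Property Tax Rebate: 18% of the £243,100 excess over £96,400 is £43,758 ≥ base, so the credit is £0.
Low-Income Housing Credit: £339,500 is £2,500 into a £10,000 phase-out range, leaving 7,500/10,000 of the credit: £8,540 × 7,500/10,000 = £6,405.
Rural Housing Credit: £339,500 is below the £375,400 cutoff, so the full £850 applies.
Total: £7,000 + £0 + £6,405 + £850 = £14,255.

£14,255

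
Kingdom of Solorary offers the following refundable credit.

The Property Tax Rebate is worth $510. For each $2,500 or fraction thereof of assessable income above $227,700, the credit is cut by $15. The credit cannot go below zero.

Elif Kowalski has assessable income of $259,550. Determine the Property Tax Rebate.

$315

Property Tax Rebate: income exceeds $227,700 by $31,850, which is 13 full-or-partial $2,500 increments; reduction = 13 × $15 = $195, leaving $315.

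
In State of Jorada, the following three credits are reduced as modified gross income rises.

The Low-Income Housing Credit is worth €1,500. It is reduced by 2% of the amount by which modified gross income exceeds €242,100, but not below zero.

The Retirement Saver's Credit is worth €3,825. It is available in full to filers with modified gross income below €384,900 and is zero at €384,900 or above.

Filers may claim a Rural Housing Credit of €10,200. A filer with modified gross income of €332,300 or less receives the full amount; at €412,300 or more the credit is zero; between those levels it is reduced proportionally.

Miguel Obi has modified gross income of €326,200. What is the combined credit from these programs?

Low-Income Housing Credit: 2% of the €84,100 excess over €242,100 is €1,682 ≥ base, so the credit is €0.
Retirement Saver's Credit: €326,200 is below the €384,900 cutoff, so the full €3,825 applies.
Rural Housing Credit: €326,200 is at or below the €332,300 threshold, so the full €10,200 applies.
Total: €0 + €3,825 + €10,200 = €14,025.

€14,025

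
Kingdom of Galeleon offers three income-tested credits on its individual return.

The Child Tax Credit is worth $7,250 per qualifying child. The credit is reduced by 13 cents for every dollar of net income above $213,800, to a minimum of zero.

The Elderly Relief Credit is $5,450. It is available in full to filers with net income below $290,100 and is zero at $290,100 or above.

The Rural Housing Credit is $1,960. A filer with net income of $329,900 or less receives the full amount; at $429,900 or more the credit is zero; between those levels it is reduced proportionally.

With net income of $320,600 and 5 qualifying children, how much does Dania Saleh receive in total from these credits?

$24,326

Child Tax Credit: base = 5 × $7,250 = $36,250. 13% of the $106,800 excess over $213,800 is $13,884; credit = $36,250 − $13,884 = $22,366.
Elderly Relief Credit: $320,600 meets or exceeds the $290,100 cutoff, so the credit is $0.
Rural Housing Credit: $320,600 is at or below the $329,900 threshold, so the full $1,960 applies.
Total: $22,366 + $0 + $1,960 = $24,326.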